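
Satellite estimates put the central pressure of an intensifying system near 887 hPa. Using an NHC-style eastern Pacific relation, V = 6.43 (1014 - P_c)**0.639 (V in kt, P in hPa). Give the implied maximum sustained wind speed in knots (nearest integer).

142 kt

ΔP = 1014 − 887 = 127 hPa.
127^0.639 ≈ 22.097.
V ≈ 6.43 × 22.097 ≈ 142.1 kt.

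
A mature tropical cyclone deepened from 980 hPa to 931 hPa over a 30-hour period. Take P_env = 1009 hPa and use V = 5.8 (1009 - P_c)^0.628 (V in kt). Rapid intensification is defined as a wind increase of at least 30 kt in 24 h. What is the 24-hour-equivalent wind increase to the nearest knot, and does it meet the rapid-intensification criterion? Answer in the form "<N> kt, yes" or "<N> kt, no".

V₁: ΔP = 29, V ≈ 5.8 × 29^0.628 ≈ 48.06 kt.
V₂: ΔP = 78, V ≈ 5.8 × 78^0.628 ≈ 89.47 kt.
ΔV over 30 h = 41.41 kt → 24 h equivalent = 41.41 × 24/30 ≈ 33.13 kt.
33 kt ≥ 30 kt ⇒ rapid intensification.

33 kt, yes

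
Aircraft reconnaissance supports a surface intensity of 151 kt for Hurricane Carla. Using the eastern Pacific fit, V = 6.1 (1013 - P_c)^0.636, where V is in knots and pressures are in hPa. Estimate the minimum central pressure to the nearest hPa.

ΔP = (V / 6.1)^(1/0.636) = (151/6.1)^1.572.
151/6.1 = 24.754; 24.754^1.572 ≈ 155.33 hPa.
P_c = 1013 − 155.33 = 857.67 ≈ 858 hPa.

858 hPa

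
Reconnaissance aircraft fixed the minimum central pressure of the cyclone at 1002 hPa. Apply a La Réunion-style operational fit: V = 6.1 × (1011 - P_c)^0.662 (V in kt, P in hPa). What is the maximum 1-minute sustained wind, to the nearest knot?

26 kt

ΔP = 1011 − 1002 = 9 hPa.
9^0.662 ≈ 4.283.
V ≈ 6.1 × 4.283 ≈ 26.1 kt.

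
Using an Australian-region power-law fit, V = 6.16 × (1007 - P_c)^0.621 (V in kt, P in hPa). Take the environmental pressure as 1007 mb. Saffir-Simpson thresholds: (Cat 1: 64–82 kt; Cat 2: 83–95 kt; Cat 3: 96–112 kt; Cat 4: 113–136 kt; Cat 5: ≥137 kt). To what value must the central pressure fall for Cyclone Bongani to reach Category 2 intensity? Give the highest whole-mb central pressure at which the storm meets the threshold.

941 mb

Category 2 begins at V = 83 kt.
Required ΔP = (83/6.16)^(1/0.621) = 13.474^1.610 ≈ 65.89 mb.
P_c ≤ 1007 − 65.89 = 941.11, so the highest integer P_c is 941 mb.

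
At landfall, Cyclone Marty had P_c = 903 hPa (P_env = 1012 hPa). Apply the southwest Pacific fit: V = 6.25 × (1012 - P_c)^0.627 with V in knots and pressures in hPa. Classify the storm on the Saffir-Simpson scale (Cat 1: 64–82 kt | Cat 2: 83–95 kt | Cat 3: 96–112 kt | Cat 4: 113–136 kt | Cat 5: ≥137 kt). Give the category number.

ΔP = 1012 − 903 = 109 hPa.
V ≈ 6.25 × 109^0.627 = 6.25 × 18.94 ≈ 118 kt.
118 kt falls in the Category 4 band.

4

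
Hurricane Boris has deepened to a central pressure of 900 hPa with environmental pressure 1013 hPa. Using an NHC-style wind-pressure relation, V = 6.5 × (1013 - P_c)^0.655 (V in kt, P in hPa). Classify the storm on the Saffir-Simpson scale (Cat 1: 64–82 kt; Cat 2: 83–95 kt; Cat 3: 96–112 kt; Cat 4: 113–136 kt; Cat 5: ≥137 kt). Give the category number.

ΔP = 1013 − 900 = 113 hPa.
V ≈ 6.5 × 113^0.655 = 6.5 × 22.12 ≈ 144 kt.
144 kt falls in the Category 5 band.

5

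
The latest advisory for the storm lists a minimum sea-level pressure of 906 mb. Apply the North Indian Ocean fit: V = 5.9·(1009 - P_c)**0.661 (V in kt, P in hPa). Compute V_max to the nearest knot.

ΔP = 1009 − 906 = 103 mb.
103^0.661 ≈ 21.404.
V ≈ 5.9 × 21.404 ≈ 126.3 kt.

126 kt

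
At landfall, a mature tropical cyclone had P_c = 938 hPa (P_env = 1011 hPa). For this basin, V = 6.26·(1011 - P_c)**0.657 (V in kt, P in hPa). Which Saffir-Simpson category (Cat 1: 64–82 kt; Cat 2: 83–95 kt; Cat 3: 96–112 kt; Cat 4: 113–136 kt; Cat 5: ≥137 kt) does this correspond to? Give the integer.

ΔP = 1011 − 938 = 73 hPa.
V ≈ 6.26 × 73^0.657 = 6.26 × 16.76 ≈ 105 kt.
105 kt falls in the Category 3 band.

3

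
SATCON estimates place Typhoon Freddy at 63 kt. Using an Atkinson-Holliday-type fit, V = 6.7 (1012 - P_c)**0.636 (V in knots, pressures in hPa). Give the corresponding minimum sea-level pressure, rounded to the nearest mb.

978 mb

ΔP = (V / 6.7)^(1/0.636) = (63/6.7)^1.572.
63/6.7 = 9.403; 9.403^1.572 ≈ 33.91 mb.
P_c = 1012 − 33.91 = 978.09 ≈ 978 mb.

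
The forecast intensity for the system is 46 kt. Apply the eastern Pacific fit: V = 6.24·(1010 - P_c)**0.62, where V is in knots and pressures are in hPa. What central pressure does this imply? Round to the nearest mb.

985 mb

ΔP = (V / 6.24)^(1/0.62) = (46/6.24)^1.613.
46/6.24 = 7.372; 7.372^1.613 ≈ 25.08 mb.
P_c = 1010 − 25.08 = 984.92 ≈ 985 mb.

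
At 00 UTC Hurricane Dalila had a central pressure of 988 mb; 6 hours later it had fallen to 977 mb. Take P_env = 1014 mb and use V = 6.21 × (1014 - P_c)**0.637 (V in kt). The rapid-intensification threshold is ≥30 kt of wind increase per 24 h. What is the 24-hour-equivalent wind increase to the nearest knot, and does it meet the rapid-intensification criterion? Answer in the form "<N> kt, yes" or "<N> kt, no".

V₁: ΔP = 26, V ≈ 6.21 × 26^0.637 ≈ 49.48 kt.
V₂: ΔP = 37, V ≈ 6.21 × 37^0.637 ≈ 61.95 kt.
ΔV over 6 h = 12.47 kt → 24 h equivalent = 12.47 × 24/6 ≈ 49.88 kt.
50 kt ≥ 30 kt ⇒ rapid intensification.

50 kt, yes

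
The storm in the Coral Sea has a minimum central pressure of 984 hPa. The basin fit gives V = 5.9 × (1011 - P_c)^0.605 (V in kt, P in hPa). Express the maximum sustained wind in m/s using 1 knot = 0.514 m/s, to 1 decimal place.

22.3 m/s

ΔP = 1011 − 984 = 27 hPa.
V ≈ 5.9 × 27^0.605 = 5.9 × 7.345 ≈ 43.334 kt.
43.334 × 0.514 ≈ 22.27 m/s → 22.3 m/s.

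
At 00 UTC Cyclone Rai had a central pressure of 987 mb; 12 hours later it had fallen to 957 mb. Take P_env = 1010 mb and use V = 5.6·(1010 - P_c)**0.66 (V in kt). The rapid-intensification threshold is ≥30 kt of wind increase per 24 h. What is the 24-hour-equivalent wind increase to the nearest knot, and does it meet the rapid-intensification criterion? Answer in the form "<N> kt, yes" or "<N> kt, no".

V₁: ΔP = 23, V ≈ 5.6 × 23^0.66 ≈ 44.35 kt.
V₂: ΔP = 53, V ≈ 5.6 × 53^0.66 ≈ 76.95 kt.
ΔV over 12 h = 32.60 kt → 24 h equivalent = 32.60 × 24/12 ≈ 65.20 kt.
65 kt ≥ 30 kt ⇒ rapid intensification.

65 kt, yes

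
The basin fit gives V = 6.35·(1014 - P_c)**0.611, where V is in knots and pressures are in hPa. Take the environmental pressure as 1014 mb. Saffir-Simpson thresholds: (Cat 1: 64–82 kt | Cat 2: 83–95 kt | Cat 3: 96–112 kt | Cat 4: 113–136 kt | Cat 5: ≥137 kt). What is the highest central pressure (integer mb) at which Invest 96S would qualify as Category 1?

Category 1 begins at V = 64 kt.
Required ΔP = (64/6.35)^(1/0.611) = 10.079^1.637 ≈ 43.88 mb.
P_c ≤ 1014 − 43.88 = 970.12, so the highest integer P_c is 970 mb.

970 mb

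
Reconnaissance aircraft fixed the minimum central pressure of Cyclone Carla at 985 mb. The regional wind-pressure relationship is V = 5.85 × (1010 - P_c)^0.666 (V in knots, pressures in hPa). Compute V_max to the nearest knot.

ΔP = 1010 − 985 = 25 mb.
25^0.666 ≈ 8.532.
V ≈ 5.85 × 8.532 ≈ 49.9 kt.

50 kt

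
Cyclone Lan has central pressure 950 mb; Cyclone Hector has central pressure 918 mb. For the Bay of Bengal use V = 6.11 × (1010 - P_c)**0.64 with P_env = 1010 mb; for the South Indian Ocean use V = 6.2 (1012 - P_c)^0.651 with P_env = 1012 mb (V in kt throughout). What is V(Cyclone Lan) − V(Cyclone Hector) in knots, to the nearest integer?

Cyclone Lan: ΔP = 60; V ≈ 6.11 × 60^0.64 ≈ 83.96 kt.
Cyclone Hector: ΔP = 94; V ≈ 6.2 × 94^0.651 ≈ 119.37 kt.
Difference ≈ 83.96 − 119.37 = -35.41 → -35 kt.

-35 kt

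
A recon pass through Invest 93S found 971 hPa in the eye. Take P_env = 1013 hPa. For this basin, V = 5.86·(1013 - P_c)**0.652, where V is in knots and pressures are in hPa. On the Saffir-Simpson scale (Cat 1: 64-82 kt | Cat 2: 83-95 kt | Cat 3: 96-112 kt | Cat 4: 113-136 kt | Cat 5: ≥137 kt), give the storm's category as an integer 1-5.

1

ΔP = 1013 − 971 = 42 hPa.
V ≈ 5.86 × 42^0.652 = 5.86 × 11.44 ≈ 67 kt.
67 kt falls in the Category 1 band.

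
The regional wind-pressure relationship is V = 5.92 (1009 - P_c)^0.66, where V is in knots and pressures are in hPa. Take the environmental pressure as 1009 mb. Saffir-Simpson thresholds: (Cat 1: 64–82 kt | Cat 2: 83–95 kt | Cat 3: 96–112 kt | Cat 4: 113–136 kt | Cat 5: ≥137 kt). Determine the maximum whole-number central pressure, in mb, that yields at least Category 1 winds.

972 mb

Category 1 begins at V = 64 kt.
Required ΔP = (64/5.92)^(1/0.66) = 10.811^1.515 ≈ 36.85 mb.
P_c ≤ 1009 − 36.85 = 972.15, so the highest integer P_c is 972 mb.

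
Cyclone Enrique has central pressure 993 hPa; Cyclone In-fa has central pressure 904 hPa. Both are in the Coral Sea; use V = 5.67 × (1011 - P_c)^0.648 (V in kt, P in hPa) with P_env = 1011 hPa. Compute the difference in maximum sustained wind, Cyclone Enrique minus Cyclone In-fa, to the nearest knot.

Cyclone Enrique: ΔP = 18; V ≈ 5.67 × 18^0.648 ≈ 36.90 kt.
Cyclone In-fa: ΔP = 107; V ≈ 5.67 × 107^0.648 ≈ 117.12 kt.
Difference ≈ 36.90 − 117.12 = -80.22 → -80 kt.

-80 kt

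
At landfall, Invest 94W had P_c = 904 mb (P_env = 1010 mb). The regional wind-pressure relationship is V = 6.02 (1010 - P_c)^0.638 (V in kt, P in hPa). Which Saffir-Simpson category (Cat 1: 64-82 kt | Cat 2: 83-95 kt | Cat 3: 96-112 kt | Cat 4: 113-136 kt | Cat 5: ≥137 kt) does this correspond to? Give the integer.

ΔP = 1010 − 904 = 106 mb.
V ≈ 6.02 × 106^0.638 = 6.02 × 19.59 ≈ 118 kt.
118 kt falls in the Category 4 band.

4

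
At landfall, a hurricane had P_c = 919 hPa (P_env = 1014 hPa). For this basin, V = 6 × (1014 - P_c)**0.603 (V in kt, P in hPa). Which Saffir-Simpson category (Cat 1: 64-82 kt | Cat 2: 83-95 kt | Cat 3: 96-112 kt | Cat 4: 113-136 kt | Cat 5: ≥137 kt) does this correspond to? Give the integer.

ΔP = 1014 − 919 = 95 hPa.
V ≈ 6 × 95^0.603 = 6 × 15.58 ≈ 93 kt.
93 kt falls in the Category 2 band.

2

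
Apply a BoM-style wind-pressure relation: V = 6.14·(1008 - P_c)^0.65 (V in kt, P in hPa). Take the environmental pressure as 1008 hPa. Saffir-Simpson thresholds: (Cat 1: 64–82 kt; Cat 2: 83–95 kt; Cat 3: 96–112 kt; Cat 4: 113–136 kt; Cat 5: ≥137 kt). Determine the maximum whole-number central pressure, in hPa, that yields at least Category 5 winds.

Category 5 begins at V = 137 kt.
Required ΔP = (137/6.14)^(1/0.65) = 22.313^1.538 ≈ 118.77 hPa.
P_c ≤ 1008 − 118.77 = 889.23, so the highest integer P_c is 889 hPa.

889 hPa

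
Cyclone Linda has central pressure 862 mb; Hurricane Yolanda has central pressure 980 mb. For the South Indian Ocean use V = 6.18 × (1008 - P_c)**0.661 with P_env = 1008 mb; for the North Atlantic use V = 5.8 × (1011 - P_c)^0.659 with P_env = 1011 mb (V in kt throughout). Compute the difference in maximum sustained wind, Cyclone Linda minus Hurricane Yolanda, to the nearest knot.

Cyclone Linda: ΔP = 146; V ≈ 6.18 × 146^0.661 ≈ 166.58 kt.
Hurricane Yolanda: ΔP = 31; V ≈ 5.8 × 31^0.659 ≈ 55.75 kt.
Difference ≈ 166.58 − 55.75 = 110.83 → 111 kt.

111 kt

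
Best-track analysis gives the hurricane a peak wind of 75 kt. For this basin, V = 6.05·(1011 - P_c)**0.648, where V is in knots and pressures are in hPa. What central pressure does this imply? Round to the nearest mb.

ΔP = (V / 6.05)^(1/0.648) = (75/6.05)^1.543.
75/6.05 = 12.397; 12.397^1.543 ≈ 48.66 mb.
P_c = 1011 − 48.66 = 962.34 ≈ 962 mb.

962 mb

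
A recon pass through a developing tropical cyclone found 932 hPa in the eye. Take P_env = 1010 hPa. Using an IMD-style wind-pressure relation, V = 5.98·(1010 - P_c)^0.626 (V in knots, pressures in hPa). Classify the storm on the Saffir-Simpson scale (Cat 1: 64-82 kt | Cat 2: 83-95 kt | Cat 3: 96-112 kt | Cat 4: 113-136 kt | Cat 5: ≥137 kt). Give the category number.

ΔP = 1010 − 932 = 78 hPa.
V ≈ 5.98 × 78^0.626 = 5.98 × 15.29 ≈ 91 kt.
91 kt falls in the Category 2 band.

2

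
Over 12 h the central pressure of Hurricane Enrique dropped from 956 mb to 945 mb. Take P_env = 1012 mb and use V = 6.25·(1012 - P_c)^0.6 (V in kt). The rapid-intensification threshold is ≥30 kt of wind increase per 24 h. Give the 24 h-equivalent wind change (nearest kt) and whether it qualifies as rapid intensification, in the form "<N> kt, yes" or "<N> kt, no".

16 kt, no

V₁: ΔP = 56, V ≈ 6.25 × 56^0.6 ≈ 69.95 kt.
V₂: ΔP = 67, V ≈ 6.25 × 67^0.6 ≈ 77.90 kt.
ΔV over 12 h = 7.95 kt → 24 h equivalent = 7.95 × 24/12 ≈ 15.90 kt.
16 kt < 30 kt ⇒ not rapid intensification.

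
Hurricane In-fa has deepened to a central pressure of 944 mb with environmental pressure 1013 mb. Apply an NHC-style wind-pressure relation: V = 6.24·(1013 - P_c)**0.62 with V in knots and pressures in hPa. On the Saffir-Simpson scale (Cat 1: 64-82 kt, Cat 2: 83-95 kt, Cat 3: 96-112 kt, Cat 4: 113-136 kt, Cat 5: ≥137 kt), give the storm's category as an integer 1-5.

ΔP = 1013 − 944 = 69 mb.
V ≈ 6.24 × 69^0.62 = 6.24 × 13.81 ≈ 86 kt.
86 kt falls in the Category 2 band.

2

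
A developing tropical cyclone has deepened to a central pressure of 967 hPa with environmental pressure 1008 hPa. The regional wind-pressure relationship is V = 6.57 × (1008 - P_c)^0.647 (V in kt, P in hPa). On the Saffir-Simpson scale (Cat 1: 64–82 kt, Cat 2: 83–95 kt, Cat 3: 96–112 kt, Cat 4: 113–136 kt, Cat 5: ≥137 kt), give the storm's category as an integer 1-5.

1

ΔP = 1008 − 967 = 41 hPa.
V ≈ 6.57 × 41^0.647 = 6.57 × 11.05 ≈ 73 kt.
73 kt falls in the Category 1 band.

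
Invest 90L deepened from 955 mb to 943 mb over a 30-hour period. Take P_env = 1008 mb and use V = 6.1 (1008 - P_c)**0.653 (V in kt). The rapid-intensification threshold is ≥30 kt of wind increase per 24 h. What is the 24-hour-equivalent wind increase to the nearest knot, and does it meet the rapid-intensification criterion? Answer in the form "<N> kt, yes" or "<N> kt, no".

V₁: ΔP = 53, V ≈ 6.1 × 53^0.653 ≈ 81.52 kt.
V₂: ΔP = 65, V ≈ 6.1 × 65^0.653 ≈ 93.15 kt.
ΔV over 30 h = 11.63 kt → 24 h equivalent = 11.63 × 24/30 ≈ 9.30 kt.
9 kt < 30 kt ⇒ not rapid intensification.

9 kt, no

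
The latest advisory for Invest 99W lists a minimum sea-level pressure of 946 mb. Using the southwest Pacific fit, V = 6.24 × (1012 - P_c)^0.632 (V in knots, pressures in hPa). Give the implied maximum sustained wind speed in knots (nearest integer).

88 kt

ΔP = 1012 − 946 = 66 mb.
66^0.632 ≈ 14.124.
V ≈ 6.24 × 14.124 ≈ 88.1 kt.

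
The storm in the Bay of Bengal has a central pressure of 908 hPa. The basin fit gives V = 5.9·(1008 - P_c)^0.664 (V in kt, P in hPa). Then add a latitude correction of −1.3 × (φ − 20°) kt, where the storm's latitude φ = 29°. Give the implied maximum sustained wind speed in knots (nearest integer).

114 kt

ΔP = 1008 − 908 = 100 hPa.
100^0.664 ≈ 21.281.
V ≈ 5.9 × 21.281 ≈ 125.6 kt.
Latitude correction: −1.3 × (29 − 20) = -11.7 kt.
Corrected V ≈ 113.9 kt → 114 kt.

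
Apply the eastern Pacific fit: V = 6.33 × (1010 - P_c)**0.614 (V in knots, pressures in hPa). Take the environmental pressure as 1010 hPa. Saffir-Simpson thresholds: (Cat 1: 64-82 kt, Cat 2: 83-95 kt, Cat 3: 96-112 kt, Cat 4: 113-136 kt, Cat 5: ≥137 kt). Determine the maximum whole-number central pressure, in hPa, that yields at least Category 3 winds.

Category 3 begins at V = 96 kt.
Required ΔP = (96/6.33)^(1/0.614) = 15.166^1.629 ≈ 83.80 hPa.
P_c ≤ 1010 − 83.80 = 926.20, so the highest integer P_c is 926 hPa.

926 hPa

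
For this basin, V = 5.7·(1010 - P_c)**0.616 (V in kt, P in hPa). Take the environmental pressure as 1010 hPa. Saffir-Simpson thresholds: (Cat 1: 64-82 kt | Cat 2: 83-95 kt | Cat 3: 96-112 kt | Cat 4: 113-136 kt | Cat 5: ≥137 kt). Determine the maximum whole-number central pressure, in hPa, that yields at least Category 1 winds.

959 hPa

Category 1 begins at V = 64 kt.
Required ΔP = (64/5.7)^(1/0.616) = 11.228^1.623 ≈ 50.70 hPa.
P_c ≤ 1010 − 50.70 = 959.30, so the highest integer P_c is 959 hPa.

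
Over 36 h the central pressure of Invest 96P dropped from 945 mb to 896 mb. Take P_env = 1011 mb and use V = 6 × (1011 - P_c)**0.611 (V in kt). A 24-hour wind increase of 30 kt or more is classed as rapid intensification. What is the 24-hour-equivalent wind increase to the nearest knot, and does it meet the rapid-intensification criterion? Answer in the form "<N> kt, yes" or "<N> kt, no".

21 kt, no

V₁: ΔP = 66, V ≈ 6 × 66^0.611 ≈ 77.61 kt.
V₂: ΔP = 115, V ≈ 6 × 115^0.611 ≈ 108.95 kt.
ΔV over 36 h = 31.34 kt → 24 h equivalent = 31.34 × 24/36 ≈ 20.89 kt.
21 kt < 30 kt ⇒ not rapid intensification.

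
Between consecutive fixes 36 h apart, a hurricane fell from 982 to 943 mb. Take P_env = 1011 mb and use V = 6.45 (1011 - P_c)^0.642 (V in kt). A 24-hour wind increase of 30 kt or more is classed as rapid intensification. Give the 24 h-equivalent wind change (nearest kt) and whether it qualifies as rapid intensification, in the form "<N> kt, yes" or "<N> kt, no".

V₁: ΔP = 29, V ≈ 6.45 × 29^0.642 ≈ 56.03 kt.
V₂: ΔP = 68, V ≈ 6.45 × 68^0.642 ≈ 96.83 kt.
ΔV over 36 h = 40.80 kt → 24 h equivalent = 40.80 × 24/36 ≈ 27.20 kt.
27 kt < 30 kt ⇒ not rapid intensification.

27 kt, no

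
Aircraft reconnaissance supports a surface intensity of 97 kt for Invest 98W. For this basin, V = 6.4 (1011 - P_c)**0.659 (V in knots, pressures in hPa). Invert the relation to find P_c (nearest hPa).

ΔP = (V / 6.4)^(1/0.659) = (97/6.4)^1.517.
97/6.4 = 15.156; 15.156^1.517 ≈ 61.87 hPa.
P_c = 1011 − 61.87 = 949.13 ≈ 949 hPa.

949 hPa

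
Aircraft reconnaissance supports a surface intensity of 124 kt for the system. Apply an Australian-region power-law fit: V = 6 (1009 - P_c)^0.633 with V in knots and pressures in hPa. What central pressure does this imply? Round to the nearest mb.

ΔP = (V / 6)^(1/0.633) = (124/6)^1.580.
124/6 = 20.667; 20.667^1.580 ≈ 119.63 mb.
P_c = 1009 − 119.63 = 889.37 ≈ 889 mb.

889 mb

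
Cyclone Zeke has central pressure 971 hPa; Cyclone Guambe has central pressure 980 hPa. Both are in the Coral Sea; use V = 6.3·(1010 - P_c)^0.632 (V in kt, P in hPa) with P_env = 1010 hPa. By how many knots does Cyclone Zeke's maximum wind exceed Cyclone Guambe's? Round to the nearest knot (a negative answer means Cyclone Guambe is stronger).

Cyclone Zeke: ΔP = 39; V ≈ 6.3 × 39^0.632 ≈ 63.81 kt.
Cyclone Guambe: ΔP = 30; V ≈ 6.3 × 30^0.632 ≈ 54.06 kt.
Difference ≈ 63.81 − 54.06 = 9.75 → 10 kt.

10 kt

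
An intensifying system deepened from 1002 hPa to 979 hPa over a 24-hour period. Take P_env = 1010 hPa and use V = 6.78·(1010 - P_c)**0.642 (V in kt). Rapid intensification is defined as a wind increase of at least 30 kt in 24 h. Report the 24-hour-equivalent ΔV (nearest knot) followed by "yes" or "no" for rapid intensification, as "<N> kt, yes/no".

V₁: ΔP = 8, V ≈ 6.78 × 8^0.642 ≈ 25.76 kt.
V₂: ΔP = 31, V ≈ 6.78 × 31^0.642 ≈ 61.47 kt.
ΔV over 24 h = 35.71 kt → 24 h equivalent = 35.71 × 24/24 ≈ 35.71 kt.
36 kt ≥ 30 kt ⇒ rapid intensification.

36 kt, yes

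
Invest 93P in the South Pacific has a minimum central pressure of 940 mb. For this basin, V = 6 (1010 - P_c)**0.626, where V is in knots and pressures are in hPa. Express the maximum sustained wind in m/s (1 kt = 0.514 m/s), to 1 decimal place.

ΔP = 1010 − 940 = 70 mb.
V ≈ 6 × 70^0.626 = 6 × 14.290 ≈ 85.740 kt.
85.740 × 0.514 ≈ 44.07 m/s → 44.1 m/s.

44.1 m/s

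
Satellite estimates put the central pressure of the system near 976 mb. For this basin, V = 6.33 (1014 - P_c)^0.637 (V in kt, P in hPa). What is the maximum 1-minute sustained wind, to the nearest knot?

64 kt

ΔP = 1014 − 976 = 38 mb.
38^0.637 ≈ 10.147.
V ≈ 6.33 × 10.147 ≈ 64.2 kt.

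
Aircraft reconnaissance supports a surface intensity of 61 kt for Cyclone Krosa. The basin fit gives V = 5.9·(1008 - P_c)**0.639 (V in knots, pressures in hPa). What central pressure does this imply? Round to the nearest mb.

969 mb

ΔP = (V / 5.9)^(1/0.639) = (61/5.9)^1.565.
61/5.9 = 10.339; 10.339^1.565 ≈ 38.69 mb.
P_c = 1008 − 38.69 = 969.31 ≈ 969 mb.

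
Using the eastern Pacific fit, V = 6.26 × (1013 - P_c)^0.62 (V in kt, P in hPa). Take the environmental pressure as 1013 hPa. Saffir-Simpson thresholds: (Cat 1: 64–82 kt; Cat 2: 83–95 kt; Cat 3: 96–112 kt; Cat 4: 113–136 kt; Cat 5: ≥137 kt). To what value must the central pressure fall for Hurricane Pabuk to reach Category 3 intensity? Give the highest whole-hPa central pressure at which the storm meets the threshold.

931 hPa

Category 3 begins at V = 96 kt.
Required ΔP = (96/6.26)^(1/0.62) = 15.335^1.613 ≈ 81.74 hPa.
P_c ≤ 1013 − 81.74 = 931.26, so the highest integer P_c is 931 hPa.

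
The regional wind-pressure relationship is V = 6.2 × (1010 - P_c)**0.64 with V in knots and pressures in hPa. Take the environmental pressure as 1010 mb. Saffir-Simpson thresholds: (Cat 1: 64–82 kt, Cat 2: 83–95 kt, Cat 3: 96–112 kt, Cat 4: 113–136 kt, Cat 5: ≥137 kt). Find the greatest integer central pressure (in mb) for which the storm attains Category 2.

952 mb

Category 2 begins at V = 83 kt.
Required ΔP = (83/6.2)^(1/0.64) = 13.387^1.562 ≈ 57.60 mb.
P_c ≤ 1010 − 57.60 = 952.40, so the highest integer P_c is 952 mb.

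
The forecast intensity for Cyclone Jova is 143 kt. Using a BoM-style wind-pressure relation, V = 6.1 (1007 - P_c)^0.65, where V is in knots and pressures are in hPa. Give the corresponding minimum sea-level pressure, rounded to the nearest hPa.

ΔP = (V / 6.1)^(1/0.65) = (143/6.1)^1.538.
143/6.1 = 23.443; 23.443^1.538 ≈ 128.15 hPa.
P_c = 1007 − 128.15 = 878.85 ≈ 879 hPa.

879 hPa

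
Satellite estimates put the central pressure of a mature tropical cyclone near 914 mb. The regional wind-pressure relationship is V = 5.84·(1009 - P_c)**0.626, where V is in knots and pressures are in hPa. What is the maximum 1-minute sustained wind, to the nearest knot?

ΔP = 1009 − 914 = 95 mb.
95^0.626 ≈ 17.300.
V ≈ 5.84 × 17.300 ≈ 101.0 kt.

101 kt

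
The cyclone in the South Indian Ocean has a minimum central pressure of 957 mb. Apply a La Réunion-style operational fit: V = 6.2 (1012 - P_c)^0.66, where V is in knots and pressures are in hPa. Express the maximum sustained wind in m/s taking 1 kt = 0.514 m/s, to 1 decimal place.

ΔP = 1012 − 957 = 55 mb.
V ≈ 6.2 × 55^0.66 = 6.2 × 14.081 ≈ 87.303 kt.
87.303 × 0.514 ≈ 44.87 m/s → 44.9 m/s.

44.9 m/s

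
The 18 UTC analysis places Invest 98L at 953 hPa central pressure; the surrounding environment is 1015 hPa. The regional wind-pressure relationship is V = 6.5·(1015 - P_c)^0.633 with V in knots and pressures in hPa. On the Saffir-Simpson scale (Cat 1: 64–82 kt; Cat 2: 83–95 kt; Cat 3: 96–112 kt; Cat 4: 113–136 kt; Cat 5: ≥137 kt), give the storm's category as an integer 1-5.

ΔP = 1015 − 953 = 62 hPa.
V ≈ 6.5 × 62^0.633 = 6.5 × 13.63 ≈ 89 kt.
89 kt falls in the Category 2 band.

2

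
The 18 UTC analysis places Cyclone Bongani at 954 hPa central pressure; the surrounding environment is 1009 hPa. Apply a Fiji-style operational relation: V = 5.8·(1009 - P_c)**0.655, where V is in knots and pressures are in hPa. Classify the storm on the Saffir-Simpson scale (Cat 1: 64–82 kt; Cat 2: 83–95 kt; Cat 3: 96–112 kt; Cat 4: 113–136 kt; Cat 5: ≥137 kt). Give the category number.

ΔP = 1009 − 954 = 55 hPa.
V ≈ 5.8 × 55^0.655 = 5.8 × 13.80 ≈ 80 kt.
80 kt falls in the Category 1 band.

1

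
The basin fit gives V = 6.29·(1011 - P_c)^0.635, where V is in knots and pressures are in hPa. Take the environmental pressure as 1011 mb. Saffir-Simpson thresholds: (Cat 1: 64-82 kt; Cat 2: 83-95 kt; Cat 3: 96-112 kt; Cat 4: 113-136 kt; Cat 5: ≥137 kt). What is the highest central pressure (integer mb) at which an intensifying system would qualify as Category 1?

Category 1 begins at V = 64 kt.
Required ΔP = (64/6.29)^(1/0.635) = 10.175^1.575 ≈ 38.61 mb.
P_c ≤ 1011 − 38.61 = 972.39, so the highest integer P_c is 972 mb.

972 mb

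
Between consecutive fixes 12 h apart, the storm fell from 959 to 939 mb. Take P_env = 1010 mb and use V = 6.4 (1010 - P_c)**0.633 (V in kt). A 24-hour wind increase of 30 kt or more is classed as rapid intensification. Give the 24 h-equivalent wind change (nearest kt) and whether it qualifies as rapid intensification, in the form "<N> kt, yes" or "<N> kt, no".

36 kt, yes

V₁: ΔP = 51, V ≈ 6.4 × 51^0.633 ≈ 77.10 kt.
V₂: ΔP = 71, V ≈ 6.4 × 71^0.633 ≈ 95.07 kt.
ΔV over 12 h = 17.97 kt → 24 h equivalent = 17.97 × 24/12 ≈ 35.94 kt.
36 kt ≥ 30 kt ⇒ rapid intensification.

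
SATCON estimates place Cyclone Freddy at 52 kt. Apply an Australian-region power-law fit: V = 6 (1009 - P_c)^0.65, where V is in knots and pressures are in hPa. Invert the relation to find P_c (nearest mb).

ΔP = (V / 6)^(1/0.65) = (52/6)^1.538.
52/6 = 8.667; 8.667^1.538 ≈ 27.72 mb.
P_c = 1009 − 27.72 = 981.28 ≈ 981 mb.

981 mb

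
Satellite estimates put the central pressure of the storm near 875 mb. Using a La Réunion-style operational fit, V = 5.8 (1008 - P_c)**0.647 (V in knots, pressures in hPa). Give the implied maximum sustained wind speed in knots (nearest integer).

ΔP = 1008 − 875 = 133 mb.
133^0.647 ≈ 23.666.
V ≈ 5.8 × 23.666 ≈ 137.3 kt.

137 kt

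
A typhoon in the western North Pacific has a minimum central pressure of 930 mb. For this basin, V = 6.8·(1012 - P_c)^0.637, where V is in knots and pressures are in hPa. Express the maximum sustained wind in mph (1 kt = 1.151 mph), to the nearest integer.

ΔP = 1012 − 930 = 82 mb.
V ≈ 6.8 × 82^0.637 = 6.8 × 16.561 ≈ 112.618 kt.
112.618 × 1.151 ≈ 129.62 mph → 130 mph.

130 mph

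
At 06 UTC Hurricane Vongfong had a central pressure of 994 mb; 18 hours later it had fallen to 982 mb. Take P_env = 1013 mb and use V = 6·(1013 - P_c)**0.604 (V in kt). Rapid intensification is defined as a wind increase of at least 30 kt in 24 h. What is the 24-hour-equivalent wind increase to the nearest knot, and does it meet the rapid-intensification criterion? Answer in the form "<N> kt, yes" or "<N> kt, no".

V₁: ΔP = 19, V ≈ 6 × 19^0.604 ≈ 35.52 kt.
V₂: ΔP = 31, V ≈ 6 × 31^0.604 ≈ 47.75 kt.
ΔV over 18 h = 12.23 kt → 24 h equivalent = 12.23 × 24/18 ≈ 16.31 kt.
16 kt < 30 kt ⇒ not rapid intensification.

16 kt, no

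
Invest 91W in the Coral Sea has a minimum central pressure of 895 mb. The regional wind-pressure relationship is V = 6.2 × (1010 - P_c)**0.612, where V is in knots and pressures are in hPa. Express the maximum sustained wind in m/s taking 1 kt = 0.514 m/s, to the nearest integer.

58 m/s

ΔP = 1010 − 895 = 115 mb.
V ≈ 6.2 × 115^0.612 = 6.2 × 18.245 ≈ 113.120 kt.
113.120 × 0.514 ≈ 58.14 m/s → 58 m/s.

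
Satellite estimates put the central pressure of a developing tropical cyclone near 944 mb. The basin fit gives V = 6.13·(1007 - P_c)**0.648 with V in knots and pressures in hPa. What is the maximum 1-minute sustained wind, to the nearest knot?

ΔP = 1007 − 944 = 63 mb.
63^0.648 ≈ 14.655.
V ≈ 6.13 × 14.655 ≈ 89.8 kt.

90 kt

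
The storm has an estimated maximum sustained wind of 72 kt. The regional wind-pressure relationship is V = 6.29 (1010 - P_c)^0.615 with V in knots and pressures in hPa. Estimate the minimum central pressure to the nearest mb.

957 mb

ΔP = (V / 6.29)^(1/0.615) = (72/6.29)^1.626.
72/6.29 = 11.447; 11.447^1.626 ≈ 52.65 mb.
P_c = 1010 − 52.65 = 957.35 ≈ 957 mb.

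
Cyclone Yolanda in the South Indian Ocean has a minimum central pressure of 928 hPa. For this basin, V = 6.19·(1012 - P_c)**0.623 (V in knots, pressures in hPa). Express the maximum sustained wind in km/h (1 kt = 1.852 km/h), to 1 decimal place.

ΔP = 1012 − 928 = 84 hPa.
V ≈ 6.19 × 84^0.623 = 6.19 × 15.806 ≈ 97.840 kt.
97.840 × 1.852 ≈ 181.20 km/h → 181.2 km/h.

181.2 km/h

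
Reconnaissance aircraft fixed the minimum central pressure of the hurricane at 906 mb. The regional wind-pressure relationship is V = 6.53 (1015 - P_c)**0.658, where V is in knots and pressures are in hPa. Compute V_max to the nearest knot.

143 kt

ΔP = 1015 − 906 = 109 mb.
109^0.658 ≈ 21.909.
V ≈ 6.53 × 21.909 ≈ 143.1 kt.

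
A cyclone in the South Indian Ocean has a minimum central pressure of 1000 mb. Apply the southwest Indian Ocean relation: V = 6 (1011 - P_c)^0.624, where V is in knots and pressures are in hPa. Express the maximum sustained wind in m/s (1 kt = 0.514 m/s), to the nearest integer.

14 m/s

ΔP = 1011 − 1000 = 11 mb.
V ≈ 6 × 11^0.624 = 6 × 4.465 ≈ 26.790 kt.
26.790 × 0.514 ≈ 13.77 m/s → 14 m/s.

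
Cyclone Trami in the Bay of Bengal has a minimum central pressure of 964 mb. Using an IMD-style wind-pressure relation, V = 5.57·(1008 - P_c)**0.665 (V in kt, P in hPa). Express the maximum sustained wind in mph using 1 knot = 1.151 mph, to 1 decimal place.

79.4 mph

ΔP = 1008 − 964 = 44 mb.
V ≈ 5.57 × 44^0.665 = 5.57 × 12.385 ≈ 68.984 kt.
68.984 × 1.151 ≈ 79.40 mph → 79.4 mph.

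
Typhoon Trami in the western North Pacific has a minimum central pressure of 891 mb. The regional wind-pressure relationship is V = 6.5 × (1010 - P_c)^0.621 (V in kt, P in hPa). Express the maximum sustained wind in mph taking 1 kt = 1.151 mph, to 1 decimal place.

145.5 mph

ΔP = 1010 − 891 = 119 mb.
V ≈ 6.5 × 119^0.621 = 6.5 × 19.450 ≈ 126.424 kt.
126.424 × 1.151 ≈ 145.51 mph → 145.5 mph.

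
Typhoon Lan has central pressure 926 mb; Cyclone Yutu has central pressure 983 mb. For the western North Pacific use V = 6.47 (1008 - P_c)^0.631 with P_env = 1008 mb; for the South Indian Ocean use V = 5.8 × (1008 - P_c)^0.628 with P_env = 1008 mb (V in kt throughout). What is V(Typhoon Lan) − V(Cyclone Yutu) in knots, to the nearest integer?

61 kt

Typhoon Lan: ΔP = 82; V ≈ 6.47 × 82^0.631 ≈ 104.36 kt.
Cyclone Yutu: ΔP = 25; V ≈ 5.8 × 25^0.628 ≈ 43.79 kt.
Difference ≈ 104.36 − 43.79 = 60.57 → 61 kt.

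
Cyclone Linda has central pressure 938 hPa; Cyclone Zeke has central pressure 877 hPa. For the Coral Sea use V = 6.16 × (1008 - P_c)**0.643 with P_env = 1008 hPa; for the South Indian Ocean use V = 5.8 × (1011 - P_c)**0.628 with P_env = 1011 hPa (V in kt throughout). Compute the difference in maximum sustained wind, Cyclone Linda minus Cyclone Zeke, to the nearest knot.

-31 kt

Cyclone Linda: ΔP = 70; V ≈ 6.16 × 70^0.643 ≈ 94.62 kt.
Cyclone Zeke: ΔP = 134; V ≈ 5.8 × 134^0.628 ≈ 125.68 kt.
Difference ≈ 94.62 − 125.68 = -31.06 → -31 kt.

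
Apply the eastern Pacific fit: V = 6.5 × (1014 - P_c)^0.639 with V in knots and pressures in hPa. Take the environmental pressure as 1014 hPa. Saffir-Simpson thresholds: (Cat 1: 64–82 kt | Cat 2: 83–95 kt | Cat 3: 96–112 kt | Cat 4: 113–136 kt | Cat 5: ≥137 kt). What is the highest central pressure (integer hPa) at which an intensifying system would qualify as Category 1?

Category 1 begins at V = 64 kt.
Required ΔP = (64/6.5)^(1/0.639) = 9.846^1.565 ≈ 35.84 hPa.
P_c ≤ 1014 − 35.84 = 978.16, so the highest integer P_c is 978 hPa.

978 hPa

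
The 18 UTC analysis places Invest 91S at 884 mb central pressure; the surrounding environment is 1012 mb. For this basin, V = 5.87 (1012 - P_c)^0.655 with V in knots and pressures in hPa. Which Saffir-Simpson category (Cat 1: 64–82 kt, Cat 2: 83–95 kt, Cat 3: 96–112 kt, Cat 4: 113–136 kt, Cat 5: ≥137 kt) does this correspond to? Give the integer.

5

ΔP = 1012 − 884 = 128 mb.
V ≈ 5.87 × 128^0.655 = 5.87 × 24.00 ≈ 141 kt.
141 kt falls in the Category 5 band.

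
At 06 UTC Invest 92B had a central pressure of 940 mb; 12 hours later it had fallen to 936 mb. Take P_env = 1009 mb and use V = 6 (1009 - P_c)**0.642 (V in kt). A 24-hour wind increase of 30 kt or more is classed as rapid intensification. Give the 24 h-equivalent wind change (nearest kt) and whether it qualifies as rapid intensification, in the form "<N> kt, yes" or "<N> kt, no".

V₁: ΔP = 69, V ≈ 6 × 69^0.642 ≈ 90.93 kt.
V₂: ΔP = 73, V ≈ 6 × 73^0.642 ≈ 94.28 kt.
ΔV over 12 h = 3.35 kt → 24 h equivalent = 3.35 × 24/12 ≈ 6.70 kt.
7 kt < 30 kt ⇒ not rapid intensification.

7 kt, no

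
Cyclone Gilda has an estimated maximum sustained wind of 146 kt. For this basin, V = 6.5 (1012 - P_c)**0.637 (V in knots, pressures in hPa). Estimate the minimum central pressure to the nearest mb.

ΔP = (V / 6.5)^(1/0.637) = (146/6.5)^1.570.
146/6.5 = 22.462; 22.462^1.570 ≈ 132.30 mb.
P_c = 1012 − 132.30 = 879.70 ≈ 880 mb.

880 mb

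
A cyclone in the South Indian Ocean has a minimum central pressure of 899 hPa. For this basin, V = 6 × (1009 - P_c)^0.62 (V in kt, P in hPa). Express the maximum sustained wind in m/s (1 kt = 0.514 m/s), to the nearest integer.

57 m/s

ΔP = 1009 − 899 = 110 hPa.
V ≈ 6 × 110^0.62 = 6 × 18.436 ≈ 110.615 kt.
110.615 × 0.514 ≈ 56.86 m/s → 57 m/s.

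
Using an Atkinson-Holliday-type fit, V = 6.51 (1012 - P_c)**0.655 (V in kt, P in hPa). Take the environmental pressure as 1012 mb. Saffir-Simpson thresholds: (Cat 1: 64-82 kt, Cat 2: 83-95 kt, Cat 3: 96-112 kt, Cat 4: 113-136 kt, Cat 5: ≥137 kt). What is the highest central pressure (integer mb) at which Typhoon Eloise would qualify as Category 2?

Category 2 begins at V = 83 kt.
Required ΔP = (83/6.51)^(1/0.655) = 12.750^1.527 ≈ 48.73 mb.
P_c ≤ 1012 − 48.73 = 963.27, so the highest integer P_c is 963 mb.

963 mb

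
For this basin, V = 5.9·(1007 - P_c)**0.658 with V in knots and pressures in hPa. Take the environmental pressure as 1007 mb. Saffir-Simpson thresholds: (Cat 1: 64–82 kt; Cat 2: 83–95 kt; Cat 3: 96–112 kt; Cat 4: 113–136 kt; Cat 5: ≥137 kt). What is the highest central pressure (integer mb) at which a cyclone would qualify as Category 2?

Category 2 begins at V = 83 kt.
Required ΔP = (83/5.9)^(1/0.658) = 14.068^1.520 ≈ 55.59 mb.
P_c ≤ 1007 − 55.59 = 951.41, so the highest integer P_c is 951 mb.

951 mb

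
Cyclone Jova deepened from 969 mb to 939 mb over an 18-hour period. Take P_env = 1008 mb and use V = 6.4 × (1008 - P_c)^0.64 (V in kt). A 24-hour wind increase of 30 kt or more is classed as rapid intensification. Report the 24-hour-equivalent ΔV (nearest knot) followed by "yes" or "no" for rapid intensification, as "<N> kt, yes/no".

39 kt, yes

V₁: ΔP = 39, V ≈ 6.4 × 39^0.64 ≈ 66.75 kt.
V₂: ΔP = 69, V ≈ 6.4 × 69^0.64 ≈ 96.17 kt.
ΔV over 18 h = 29.42 kt → 24 h equivalent = 29.42 × 24/18 ≈ 39.23 kt.
39 kt ≥ 30 kt ⇒ rapid intensification.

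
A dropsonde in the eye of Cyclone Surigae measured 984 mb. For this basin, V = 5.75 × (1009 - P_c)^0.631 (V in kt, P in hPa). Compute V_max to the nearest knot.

44 kt

ΔP = 1009 − 984 = 25 mb.
25^0.631 ≈ 7.623.
V ≈ 5.75 × 7.623 ≈ 43.8 kt.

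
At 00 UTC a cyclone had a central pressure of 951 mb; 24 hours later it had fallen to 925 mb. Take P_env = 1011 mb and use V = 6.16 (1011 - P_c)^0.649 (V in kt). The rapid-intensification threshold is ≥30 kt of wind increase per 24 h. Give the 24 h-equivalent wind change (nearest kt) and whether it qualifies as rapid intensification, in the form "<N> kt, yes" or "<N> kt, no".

V₁: ΔP = 60, V ≈ 6.16 × 60^0.649 ≈ 87.82 kt.
V₂: ΔP = 86, V ≈ 6.16 × 86^0.649 ≈ 110.94 kt.
ΔV over 24 h = 23.12 kt → 24 h equivalent = 23.12 × 24/24 ≈ 23.12 kt.
23 kt < 30 kt ⇒ not rapid intensification.

23 kt, no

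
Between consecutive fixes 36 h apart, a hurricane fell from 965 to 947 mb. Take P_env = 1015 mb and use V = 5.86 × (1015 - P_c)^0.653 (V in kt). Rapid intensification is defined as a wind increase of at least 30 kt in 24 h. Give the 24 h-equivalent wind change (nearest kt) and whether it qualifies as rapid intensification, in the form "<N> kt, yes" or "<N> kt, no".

V₁: ΔP = 50, V ≈ 5.86 × 50^0.653 ≈ 75.39 kt.
V₂: ΔP = 68, V ≈ 5.86 × 68^0.653 ≈ 92.16 kt.
ΔV over 36 h = 16.77 kt → 24 h equivalent = 16.77 × 24/36 ≈ 11.18 kt.
11 kt < 30 kt ⇒ not rapid intensification.

11 kt, no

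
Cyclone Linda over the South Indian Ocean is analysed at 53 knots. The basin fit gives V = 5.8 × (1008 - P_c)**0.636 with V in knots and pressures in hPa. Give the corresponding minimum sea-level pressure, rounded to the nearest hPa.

ΔP = (V / 5.8)^(1/0.636) = (53/5.8)^1.572.
53/5.8 = 9.138; 9.138^1.572 ≈ 32.42 hPa.
P_c = 1008 − 32.42 = 975.58 ≈ 976 hPa.

976 hPa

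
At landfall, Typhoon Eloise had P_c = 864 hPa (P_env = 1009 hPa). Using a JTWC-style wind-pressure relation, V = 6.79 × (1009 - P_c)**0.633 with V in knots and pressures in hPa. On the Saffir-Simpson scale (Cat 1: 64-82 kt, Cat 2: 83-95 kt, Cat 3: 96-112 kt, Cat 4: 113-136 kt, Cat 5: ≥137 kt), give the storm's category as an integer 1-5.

5

ΔP = 1009 − 864 = 145 hPa.
V ≈ 6.79 × 145^0.633 = 6.79 × 23.34 ≈ 158 kt.
158 kt falls in the Category 5 band.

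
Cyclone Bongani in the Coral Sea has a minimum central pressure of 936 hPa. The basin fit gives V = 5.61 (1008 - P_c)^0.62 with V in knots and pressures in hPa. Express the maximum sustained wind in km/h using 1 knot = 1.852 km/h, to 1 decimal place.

147.3 km/h

ΔP = 1008 − 936 = 72 hPa.
V ≈ 5.61 × 72^0.62 = 5.61 × 14.176 ≈ 79.526 kt.
79.526 × 1.852 ≈ 147.28 km/h → 147.3 km/h.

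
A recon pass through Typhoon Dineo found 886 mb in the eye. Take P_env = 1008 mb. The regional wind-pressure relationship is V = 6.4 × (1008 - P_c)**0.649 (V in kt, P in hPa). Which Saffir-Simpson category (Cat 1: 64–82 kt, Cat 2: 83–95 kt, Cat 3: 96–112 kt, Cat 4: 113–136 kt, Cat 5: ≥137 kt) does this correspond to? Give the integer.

ΔP = 1008 − 886 = 122 mb.
V ≈ 6.4 × 122^0.649 = 6.4 × 22.60 ≈ 145 kt.
145 kt falls in the Category 5 band.

5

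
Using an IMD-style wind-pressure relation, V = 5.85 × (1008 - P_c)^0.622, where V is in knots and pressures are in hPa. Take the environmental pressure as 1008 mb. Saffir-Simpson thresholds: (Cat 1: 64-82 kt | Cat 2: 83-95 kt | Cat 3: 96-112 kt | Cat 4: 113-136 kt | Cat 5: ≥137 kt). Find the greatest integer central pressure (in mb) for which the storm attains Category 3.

Category 3 begins at V = 96 kt.
Required ΔP = (96/5.85)^(1/0.622) = 16.410^1.608 ≈ 89.86 mb.
P_c ≤ 1008 − 89.86 = 918.14, so the highest integer P_c is 918 mb.

918 mb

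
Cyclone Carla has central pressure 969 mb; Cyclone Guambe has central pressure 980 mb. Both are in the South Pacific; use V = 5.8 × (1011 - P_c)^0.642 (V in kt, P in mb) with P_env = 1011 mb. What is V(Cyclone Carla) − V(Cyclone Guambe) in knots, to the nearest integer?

11 kt

Cyclone Carla: ΔP = 42; V ≈ 5.8 × 42^0.642 ≈ 63.91 kt.
Cyclone Guambe: ΔP = 31; V ≈ 5.8 × 31^0.642 ≈ 52.59 kt.
Difference ≈ 63.91 − 52.59 = 11.32 → 11 kt.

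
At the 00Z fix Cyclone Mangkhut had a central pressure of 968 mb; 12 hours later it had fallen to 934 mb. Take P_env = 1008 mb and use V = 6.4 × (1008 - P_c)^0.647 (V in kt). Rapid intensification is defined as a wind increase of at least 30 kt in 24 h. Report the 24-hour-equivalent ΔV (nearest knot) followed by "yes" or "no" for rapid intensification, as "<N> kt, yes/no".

V₁: ΔP = 40, V ≈ 6.4 × 40^0.647 ≈ 69.62 kt.
V₂: ΔP = 74, V ≈ 6.4 × 74^0.647 ≈ 103.65 kt.
ΔV over 12 h = 34.03 kt → 24 h equivalent = 34.03 × 24/12 ≈ 68.06 kt.
68 kt ≥ 30 kt ⇒ rapid intensification.

68 kt, yes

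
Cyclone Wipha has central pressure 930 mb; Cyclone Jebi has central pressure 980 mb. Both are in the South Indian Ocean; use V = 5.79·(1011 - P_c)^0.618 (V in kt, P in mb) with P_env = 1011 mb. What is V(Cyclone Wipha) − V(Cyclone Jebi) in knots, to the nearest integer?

39 kt

Cyclone Wipha: ΔP = 81; V ≈ 5.79 × 81^0.618 ≈ 87.52 kt.
Cyclone Jebi: ΔP = 31; V ≈ 5.79 × 31^0.618 ≈ 48.34 kt.
Difference ≈ 87.52 − 48.34 = 39.18 → 39 kt.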